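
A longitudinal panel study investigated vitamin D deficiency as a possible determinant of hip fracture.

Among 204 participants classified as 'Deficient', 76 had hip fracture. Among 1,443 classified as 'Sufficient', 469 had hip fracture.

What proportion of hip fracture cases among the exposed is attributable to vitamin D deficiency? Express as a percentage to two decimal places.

From the description: a = 76, b = 128, c = 469, d = 974.
Risk in exposed = 76/204 = 0.37255; risk in unexposed = 469/1443 = 0.32502.
RR = 0.37255/0.32502 = 1.14624
AR% = (RR − 1)/RR × 100 = (1.14624 − 1)/1.14624 × 100 = 12.7585%

12.76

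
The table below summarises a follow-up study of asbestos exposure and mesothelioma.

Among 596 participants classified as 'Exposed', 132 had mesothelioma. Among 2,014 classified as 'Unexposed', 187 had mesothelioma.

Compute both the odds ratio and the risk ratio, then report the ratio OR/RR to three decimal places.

From the description: a = 132, b = 464, c = 187, d = 1827.
OR = (132·1827)/(464·187) = 241164/86768 = 2.77941
Risk in exposed = 132/596 = 0.22148; risk in unexposed = 187/2014 = 0.09285; RR = 2.38531
OR/RR = 2.77941 / 2.38531 = 1.16522
The outcome is not rare, so the OR lies further from 1 than the RR.

1.165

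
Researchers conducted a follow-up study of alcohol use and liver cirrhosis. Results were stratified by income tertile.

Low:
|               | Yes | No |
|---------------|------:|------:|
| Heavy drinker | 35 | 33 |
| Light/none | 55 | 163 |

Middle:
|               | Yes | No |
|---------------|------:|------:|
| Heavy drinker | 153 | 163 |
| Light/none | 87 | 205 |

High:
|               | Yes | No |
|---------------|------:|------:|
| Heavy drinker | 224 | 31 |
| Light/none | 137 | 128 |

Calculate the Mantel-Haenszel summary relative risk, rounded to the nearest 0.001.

1.708

RR_MH = Σ(aᵢ·n₀ᵢ/nᵢ) / Σ(cᵢ·n₁ᵢ/nᵢ), with n₁ᵢ = aᵢ+bᵢ (exposed), n₀ᵢ = cᵢ+dᵢ (unexposed), nᵢ = n₁ᵢ+n₀ᵢ.
Stratum 1 (Low): n₁ = 68, n₀ = 218, n = 286; a·n₀/n = 35·218/286 = 26.6783; c·n₁/n = 55·68/286 = 13.0769
Stratum 2 (Middle): n₁ = 316, n₀ = 292, n = 608; a·n₀/n = 153·292/608 = 73.4803; c·n₁/n = 87·316/608 = 45.2171
Stratum 3 (High): n₁ = 255, n₀ = 265, n = 520; a·n₀/n = 224·265/520 = 114.1538; c·n₁/n = 137·255/520 = 67.1827
RR_MH = (26.6783 + 73.4803 + 114.1538) / (13.0769 + 45.2171 + 67.1827) = 214.3124 / 125.4767 = 1.70799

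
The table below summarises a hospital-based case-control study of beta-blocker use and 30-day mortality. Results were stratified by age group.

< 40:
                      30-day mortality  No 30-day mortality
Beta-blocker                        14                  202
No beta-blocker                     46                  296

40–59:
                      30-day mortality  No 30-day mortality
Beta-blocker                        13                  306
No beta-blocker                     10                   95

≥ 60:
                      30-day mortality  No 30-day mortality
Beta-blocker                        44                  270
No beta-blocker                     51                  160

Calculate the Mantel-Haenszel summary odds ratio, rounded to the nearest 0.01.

OR_MH = Σ(aᵢdᵢ/nᵢ) / Σ(bᵢcᵢ/nᵢ), where nᵢ is the stratum total.
Stratum 1 (< 40): n = 558; a·d/n = 14·296/558 = 7.4265; b·c/n = 202·46/558 = 16.6523
Stratum 2 (40–59): n = 424; a·d/n = 13·95/424 = 2.9127; b·c/n = 306·10/424 = 7.2170
Stratum 3 (≥ 60): n = 525; a·d/n = 44·160/525 = 13.4095; b·c/n = 270·51/525 = 26.2286
OR_MH = (7.4265 + 2.9127 + 13.4095) / (16.6523 + 7.2170 + 26.2286) = 23.7488 / 50.0979 = 0.47405

0.47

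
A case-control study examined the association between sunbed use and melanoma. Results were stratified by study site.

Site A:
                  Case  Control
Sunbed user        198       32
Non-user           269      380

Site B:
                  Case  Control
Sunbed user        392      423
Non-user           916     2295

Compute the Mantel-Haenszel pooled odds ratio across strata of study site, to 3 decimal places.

2.915

OR_MH = Σ(aᵢdᵢ/nᵢ) / Σ(bᵢcᵢ/nᵢ), where nᵢ is the stratum total.
Stratum 1 (Site A): n = 879; a·d/n = 198·380/879 = 85.5973; b·c/n = 32·269/879 = 9.7929
Stratum 2 (Site B): n = 4026; a·d/n = 392·2295/4026 = 223.4575; b·c/n = 423·916/4026 = 96.2414
OR_MH = (85.5973 + 223.4575) / (9.7929 + 96.2414) = 309.0548 / 106.0344 = 2.91467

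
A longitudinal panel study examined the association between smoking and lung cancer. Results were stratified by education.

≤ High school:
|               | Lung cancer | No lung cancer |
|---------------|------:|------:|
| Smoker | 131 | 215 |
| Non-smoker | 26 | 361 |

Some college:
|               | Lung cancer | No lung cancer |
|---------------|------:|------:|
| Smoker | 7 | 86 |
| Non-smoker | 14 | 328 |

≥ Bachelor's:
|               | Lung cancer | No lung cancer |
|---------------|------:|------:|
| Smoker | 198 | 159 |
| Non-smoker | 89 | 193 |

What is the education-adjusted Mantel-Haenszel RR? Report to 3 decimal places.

2.493

RR_MH = Σ(aᵢ·n₀ᵢ/nᵢ) / Σ(cᵢ·n₁ᵢ/nᵢ), with n₁ᵢ = aᵢ+bᵢ (exposed), n₀ᵢ = cᵢ+dᵢ (unexposed), nᵢ = n₁ᵢ+n₀ᵢ.
Stratum 1 (≤ High school): n₁ = 346, n₀ = 387, n = 733; a·n₀/n = 131·387/733 = 69.1637; c·n₁/n = 26·346/733 = 12.2729
Stratum 2 (Some college): n₁ = 93, n₀ = 342, n = 435; a·n₀/n = 7·342/435 = 5.5034; c·n₁/n = 14·93/435 = 2.9931
Stratum 3 (≥ Bachelor's): n₁ = 357, n₀ = 282, n = 639; a·n₀/n = 198·282/639 = 87.3803; c·n₁/n = 89·357/639 = 49.7230
RR_MH = (69.1637 + 5.5034 + 87.3803) / (12.2729 + 2.9931 + 49.7230) = 162.0474 / 64.9890 = 2.49346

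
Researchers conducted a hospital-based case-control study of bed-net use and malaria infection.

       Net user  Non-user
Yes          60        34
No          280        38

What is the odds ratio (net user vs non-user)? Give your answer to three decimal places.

0.239

Reading the table with exposure as columns: a = 60 (Net user, case), b = 280 (Net user, non-case), c = 34 (Non-user, case), d = 38.
OR = (a·d)/(b·c) = (60 × 38) / (280 × 34) = 2280 / 9520 = 0.23950
Exposure is associated with lower odds of malaria infection (OR = 0.24 < 1).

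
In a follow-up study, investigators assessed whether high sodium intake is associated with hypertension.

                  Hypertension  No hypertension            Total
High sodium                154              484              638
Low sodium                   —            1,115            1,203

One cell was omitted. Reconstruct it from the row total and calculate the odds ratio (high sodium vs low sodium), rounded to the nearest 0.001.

4.032

The missing cell is in the unexposed row: 1203 − 1115 = 88.
So a = 154, b = 484, c = 88, d = 1115.
OR = (a·d)/(b·c) = (154 × 1115) / (484 × 88) = 171710 / 42592 = 4.03151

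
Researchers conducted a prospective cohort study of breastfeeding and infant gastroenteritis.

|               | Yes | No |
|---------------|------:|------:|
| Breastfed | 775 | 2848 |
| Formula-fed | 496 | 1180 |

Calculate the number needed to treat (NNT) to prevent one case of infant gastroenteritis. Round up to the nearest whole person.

13

Risk in treated group = 775/3623 = 0.21391; risk in control = 496/1676 = 0.29594.
Absolute risk reduction = 0.29594 − 0.21391 = 0.08203
NNT = 1 / ARR = 1 / 0.08203 = 12.190 → round up → 13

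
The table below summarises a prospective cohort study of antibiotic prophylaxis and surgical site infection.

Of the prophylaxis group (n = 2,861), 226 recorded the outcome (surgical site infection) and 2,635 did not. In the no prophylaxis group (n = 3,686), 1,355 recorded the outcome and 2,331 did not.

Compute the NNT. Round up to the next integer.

4

Risk in treated group = 226/2861 = 0.07899; risk in control = 1355/3686 = 0.36761.
Absolute risk reduction = 0.36761 − 0.07899 = 0.28861
NNT = 1 / ARR = 1 / 0.28861 = 3.465 → round up → 4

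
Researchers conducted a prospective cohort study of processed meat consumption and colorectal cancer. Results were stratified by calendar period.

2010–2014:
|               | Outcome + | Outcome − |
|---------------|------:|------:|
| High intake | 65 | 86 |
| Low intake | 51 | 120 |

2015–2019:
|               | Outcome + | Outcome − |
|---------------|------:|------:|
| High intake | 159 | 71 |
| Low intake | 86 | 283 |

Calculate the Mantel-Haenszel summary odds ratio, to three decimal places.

4.172

OR_MH = Σ(aᵢdᵢ/nᵢ) / Σ(bᵢcᵢ/nᵢ), where nᵢ is the stratum total.
Stratum 1 (2010–2014): n = 322; a·d/n = 65·120/322 = 24.2236; b·c/n = 86·51/322 = 13.6211
Stratum 2 (2015–2019): n = 599; a·d/n = 159·283/599 = 75.1202; b·c/n = 71·86/599 = 10.1937
OR_MH = (24.2236 + 75.1202) / (13.6211 + 10.1937) = 99.3438 / 23.8148 = 4.17152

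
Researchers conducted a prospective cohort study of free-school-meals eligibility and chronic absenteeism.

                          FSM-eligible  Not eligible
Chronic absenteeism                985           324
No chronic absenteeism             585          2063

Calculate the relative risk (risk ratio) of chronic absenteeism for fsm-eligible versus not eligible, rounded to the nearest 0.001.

4.622

Reading the table with exposure as columns: a = 985 (FSM-eligible, case), b = 585 (FSM-eligible, non-case), c = 324 (Not eligible, case), d = 2063.
Risk in exposed = 985/1570 = 0.62739; risk in unexposed = 324/2387 = 0.13574.
RR = 0.62739 / 0.13574 = 4.62215
The risk among the exposed is 4.62 times that among the unexposed.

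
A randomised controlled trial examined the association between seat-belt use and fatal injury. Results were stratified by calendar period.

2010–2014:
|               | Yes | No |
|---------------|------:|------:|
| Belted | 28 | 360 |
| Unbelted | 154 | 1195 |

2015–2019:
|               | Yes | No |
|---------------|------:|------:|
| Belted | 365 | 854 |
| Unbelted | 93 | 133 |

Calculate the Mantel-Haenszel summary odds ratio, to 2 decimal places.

OR_MH = Σ(aᵢdᵢ/nᵢ) / Σ(bᵢcᵢ/nᵢ), where nᵢ is the stratum total.
Stratum 1 (2010–2014): n = 1737; a·d/n = 28·1195/1737 = 19.2631; b·c/n = 360·154/1737 = 31.9171
Stratum 2 (2015–2019): n = 1445; a·d/n = 365·133/1445 = 33.5952; b·c/n = 854·93/1445 = 54.9633
OR_MH = (19.2631 + 33.5952) / (31.9171 + 54.9633) = 52.8583 / 86.8804 = 0.60840

0.61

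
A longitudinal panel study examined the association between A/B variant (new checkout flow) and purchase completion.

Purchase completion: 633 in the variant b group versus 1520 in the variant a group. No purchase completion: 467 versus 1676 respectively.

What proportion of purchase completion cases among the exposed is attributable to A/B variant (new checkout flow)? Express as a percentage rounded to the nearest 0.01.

17.35

From the description: a = 633, b = 467, c = 1520, d = 1676.
Risk in exposed = 633/1100 = 0.57545; risk in unexposed = 1520/3196 = 0.47559.
RR = 0.57545/0.47559 = 1.20997
AR% = (RR − 1)/RR × 100 = (1.20997 − 1)/1.20997 × 100 = 17.3532%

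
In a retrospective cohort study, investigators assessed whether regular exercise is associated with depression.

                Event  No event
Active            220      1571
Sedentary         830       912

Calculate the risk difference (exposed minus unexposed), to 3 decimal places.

Cells: a = 220, b = 1571, c = 830, d = 912.
Risk in exposed = 220/1791 = 0.122836; risk in unexposed = 830/1742 = 0.476464.
Risk difference = 0.122836 − 0.476464 = -0.353627

-0.354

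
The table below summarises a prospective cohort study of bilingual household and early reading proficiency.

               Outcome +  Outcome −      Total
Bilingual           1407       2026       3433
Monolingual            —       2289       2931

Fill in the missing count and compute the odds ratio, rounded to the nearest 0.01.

2.48

The missing cell is in the unexposed row: 2931 − 2289 = 642.
So a = 1407, b = 2026, c = 642, d = 2289.
OR = (a·d)/(b·c) = (1407 × 2289) / (2026 × 642) = 3220623 / 1300692 = 2.47608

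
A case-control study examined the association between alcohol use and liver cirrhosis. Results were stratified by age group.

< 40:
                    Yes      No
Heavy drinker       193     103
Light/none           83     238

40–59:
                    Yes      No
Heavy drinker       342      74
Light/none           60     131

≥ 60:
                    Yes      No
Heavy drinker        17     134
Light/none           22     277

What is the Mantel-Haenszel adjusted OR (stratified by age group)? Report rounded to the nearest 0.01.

OR_MH = Σ(aᵢdᵢ/nᵢ) / Σ(bᵢcᵢ/nᵢ), where nᵢ is the stratum total.
Stratum 1 (< 40): n = 617; a·d/n = 193·238/617 = 74.4473; b·c/n = 103·83/617 = 13.8558
Stratum 2 (40–59): n = 607; a·d/n = 342·131/607 = 73.8089; b·c/n = 74·60/607 = 7.3147
Stratum 3 (≥ 60): n = 450; a·d/n = 17·277/450 = 10.4644; b·c/n = 134·22/450 = 6.5511
OR_MH = (74.4473 + 73.8089 + 10.4644) / (13.8558 + 7.3147 + 6.5511) = 158.7207 / 27.7215 = 5.72554

5.73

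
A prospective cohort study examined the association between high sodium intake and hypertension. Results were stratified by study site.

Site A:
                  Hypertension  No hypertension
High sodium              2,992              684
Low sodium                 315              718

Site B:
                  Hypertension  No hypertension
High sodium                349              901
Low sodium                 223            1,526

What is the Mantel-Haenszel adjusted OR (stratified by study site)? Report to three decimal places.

5.621

OR_MH = Σ(aᵢdᵢ/nᵢ) / Σ(bᵢcᵢ/nᵢ), where nᵢ is the stratum total.
Stratum 1 (Site A): n = 4709; a·d/n = 2992·718/4709 = 456.2022; b·c/n = 684·315/4709 = 45.7549
Stratum 2 (Site B): n = 2999; a·d/n = 349·1526/2999 = 177.5839; b·c/n = 901·223/2999 = 66.9967
OR_MH = (456.2022 + 177.5839) / (45.7549 + 66.9967) = 633.7860 / 112.7516 = 5.62108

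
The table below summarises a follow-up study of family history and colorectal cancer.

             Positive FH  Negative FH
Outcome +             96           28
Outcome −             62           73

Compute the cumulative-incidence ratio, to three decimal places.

Reading the table with exposure as columns: a = 96 (Positive FH, case), b = 62 (Positive FH, non-case), c = 28 (Negative FH, case), d = 73.
Risk in exposed = 96/158 = 0.60759; risk in unexposed = 28/101 = 0.27723.
RR = 0.60759 / 0.27723 = 2.19168
The risk among the exposed is 2.19 times that among the unexposed.

2.192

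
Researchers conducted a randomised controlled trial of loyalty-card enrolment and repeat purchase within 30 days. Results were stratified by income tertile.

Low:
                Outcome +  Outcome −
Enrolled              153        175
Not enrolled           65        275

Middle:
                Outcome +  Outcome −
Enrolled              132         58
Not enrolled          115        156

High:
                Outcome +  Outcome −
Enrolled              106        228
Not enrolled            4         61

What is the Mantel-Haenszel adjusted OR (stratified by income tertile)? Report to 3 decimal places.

OR_MH = Σ(aᵢdᵢ/nᵢ) / Σ(bᵢcᵢ/nᵢ), where nᵢ is the stratum total.
Stratum 1 (Low): n = 668; a·d/n = 153·275/668 = 62.9865; b·c/n = 175·65/668 = 17.0284
Stratum 2 (Middle): n = 461; a·d/n = 132·156/461 = 44.6681; b·c/n = 58·115/461 = 14.4685
Stratum 3 (High): n = 399; a·d/n = 106·61/399 = 16.2055; b·c/n = 228·4/399 = 2.2857
OR_MH = (62.9865 + 44.6681 + 16.2055) / (17.0284 + 14.4685 + 2.2857) = 123.8602 / 33.7827 = 3.66638

3.666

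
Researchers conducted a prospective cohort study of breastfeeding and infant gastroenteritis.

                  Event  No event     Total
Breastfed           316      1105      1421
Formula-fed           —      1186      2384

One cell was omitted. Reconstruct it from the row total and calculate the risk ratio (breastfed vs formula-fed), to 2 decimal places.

0.44

The missing cell is in the unexposed row: 2384 − 1186 = 1198.
So a = 316, b = 1105, c = 1198, d = 1186.
RR = [a/(a+b)] / [c/(c+d)] = (316/1421) / (1198/2384) = 0.22238/0.50252 = 0.44253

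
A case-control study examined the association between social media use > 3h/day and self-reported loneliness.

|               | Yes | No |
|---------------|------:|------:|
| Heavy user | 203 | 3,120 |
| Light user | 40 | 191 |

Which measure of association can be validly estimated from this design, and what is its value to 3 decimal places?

0.311

Cells: a = 203, b = 3120, c = 40, d = 191.
This is a case-control study: participants were sampled on outcome status, so risks in the source population cannot be estimated directly — relative risk is not valid here. The odds ratio is the appropriate measure.
OR = (a·d)/(b·c) = (203 × 191) / (3120 × 40) = 38773 / 124800 = 0.31068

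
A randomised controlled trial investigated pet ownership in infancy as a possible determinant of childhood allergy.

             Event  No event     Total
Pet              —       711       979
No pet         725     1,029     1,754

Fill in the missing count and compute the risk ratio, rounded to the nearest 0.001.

0.662

The missing cell is in the exposed row: 979 − 711 = 268.
So a = 268, b = 711, c = 725, d = 1029.
RR = [a/(a+b)] / [c/(c+d)] = (268/979) / (725/1754) = 0.27375/0.41334 = 0.66228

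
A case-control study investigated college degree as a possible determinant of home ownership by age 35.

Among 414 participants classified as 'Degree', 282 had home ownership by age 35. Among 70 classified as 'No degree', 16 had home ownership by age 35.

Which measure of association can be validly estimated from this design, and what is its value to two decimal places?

From the description: a = 282, b = 132, c = 16, d = 54.
This is a case-control study: participants were sampled on outcome status, so risks in the source population cannot be estimated directly — relative risk is not valid here. The odds ratio is the appropriate measure.
OR = (a·d)/(b·c) = (282 × 54) / (132 × 16) = 15228 / 2112 = 7.21023

7.21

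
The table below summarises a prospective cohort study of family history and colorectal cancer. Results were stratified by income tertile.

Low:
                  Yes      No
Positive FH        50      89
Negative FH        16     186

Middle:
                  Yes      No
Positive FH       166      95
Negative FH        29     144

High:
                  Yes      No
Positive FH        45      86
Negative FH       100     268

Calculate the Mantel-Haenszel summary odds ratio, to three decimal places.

OR_MH = Σ(aᵢdᵢ/nᵢ) / Σ(bᵢcᵢ/nᵢ), where nᵢ is the stratum total.
Stratum 1 (Low): n = 341; a·d/n = 50·186/341 = 27.2727; b·c/n = 89·16/341 = 4.1760
Stratum 2 (Middle): n = 434; a·d/n = 166·144/434 = 55.0783; b·c/n = 95·29/434 = 6.3479
Stratum 3 (High): n = 499; a·d/n = 45·268/499 = 24.1683; b·c/n = 86·100/499 = 17.2345
OR_MH = (27.2727 + 55.0783 + 24.1683) / (4.1760 + 6.3479 + 17.2345) = 106.5194 / 27.7583 = 3.83738

3.837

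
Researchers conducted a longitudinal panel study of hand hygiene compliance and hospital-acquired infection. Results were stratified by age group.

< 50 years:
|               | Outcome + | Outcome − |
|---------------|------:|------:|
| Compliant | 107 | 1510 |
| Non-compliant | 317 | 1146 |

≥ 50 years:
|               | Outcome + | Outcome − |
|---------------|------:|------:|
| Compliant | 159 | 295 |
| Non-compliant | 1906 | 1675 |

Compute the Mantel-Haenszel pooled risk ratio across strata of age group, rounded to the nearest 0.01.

RR_MH = Σ(aᵢ·n₀ᵢ/nᵢ) / Σ(cᵢ·n₁ᵢ/nᵢ), with n₁ᵢ = aᵢ+bᵢ (exposed), n₀ᵢ = cᵢ+dᵢ (unexposed), nᵢ = n₁ᵢ+n₀ᵢ.
Stratum 1 (< 50 years): n₁ = 1617, n₀ = 1463, n = 3080; a·n₀/n = 107·1463/3080 = 50.8250; c·n₁/n = 317·1617/3080 = 166.4250
Stratum 2 (≥ 50 years): n₁ = 454, n₀ = 3581, n = 4035; a·n₀/n = 159·3581/4035 = 141.1100; c·n₁/n = 1906·454/4035 = 214.4545
RR_MH = (50.8250 + 141.1100) / (166.4250 + 214.4545) = 191.9350 / 380.8795 = 0.50393

0.50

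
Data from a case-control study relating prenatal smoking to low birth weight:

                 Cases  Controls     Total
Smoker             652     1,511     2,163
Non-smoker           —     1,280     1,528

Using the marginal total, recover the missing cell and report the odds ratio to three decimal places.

2.227

The missing cell is in the unexposed row: 1528 − 1280 = 248.
So a = 652, b = 1511, c = 248, d = 1280.
OR = (a·d)/(b·c) = (652 × 1280) / (1511 × 248) = 834560 / 374728 = 2.22711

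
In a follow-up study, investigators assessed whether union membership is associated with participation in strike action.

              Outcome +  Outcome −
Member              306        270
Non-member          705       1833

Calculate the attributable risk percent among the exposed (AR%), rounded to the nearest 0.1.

Cells: a = 306, b = 270, c = 705, d = 1833.
Risk in exposed = 306/576 = 0.53125; risk in unexposed = 705/2538 = 0.27778.
RR = 0.53125/0.27778 = 1.91250
AR% = (RR − 1)/RR × 100 = (1.91250 − 1)/1.91250 × 100 = 47.7124%

47.7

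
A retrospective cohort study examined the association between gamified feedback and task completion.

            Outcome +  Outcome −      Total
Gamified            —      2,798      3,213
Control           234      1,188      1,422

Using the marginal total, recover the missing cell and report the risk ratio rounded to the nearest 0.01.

0.78

The missing cell is in the exposed row: 3213 − 2798 = 415.
So a = 415, b = 2798, c = 234, d = 1188.
RR = [a/(a+b)] / [c/(c+d)] = (415/3213) / (234/1422) = 0.12916/0.16456 = 0.78491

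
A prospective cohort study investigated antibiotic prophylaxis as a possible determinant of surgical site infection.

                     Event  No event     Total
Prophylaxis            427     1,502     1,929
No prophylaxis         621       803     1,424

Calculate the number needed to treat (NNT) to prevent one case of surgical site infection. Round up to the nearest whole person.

Risk in treated group = 427/1929 = 0.22136; risk in control = 621/1424 = 0.43610.
Absolute risk reduction = 0.43610 − 0.22136 = 0.21474
NNT = 1 / ARR = 1 / 0.21474 = 4.657 → round up → 5

5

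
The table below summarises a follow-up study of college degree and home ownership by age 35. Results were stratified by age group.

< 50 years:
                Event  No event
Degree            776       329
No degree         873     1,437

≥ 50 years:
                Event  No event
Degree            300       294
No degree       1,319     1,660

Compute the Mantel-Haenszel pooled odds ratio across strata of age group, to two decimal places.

OR_MH = Σ(aᵢdᵢ/nᵢ) / Σ(bᵢcᵢ/nᵢ), where nᵢ is the stratum total.
Stratum 1 (< 50 years): n = 3415; a·d/n = 776·1437/3415 = 326.5335; b·c/n = 329·873/3415 = 84.1045
Stratum 2 (≥ 50 years): n = 3573; a·d/n = 300·1660/3573 = 139.3787; b·c/n = 294·1319/3573 = 108.5323
OR_MH = (326.5335 + 139.3787) / (84.1045 + 108.5323) = 465.9122 / 192.6369 = 2.41860

2.42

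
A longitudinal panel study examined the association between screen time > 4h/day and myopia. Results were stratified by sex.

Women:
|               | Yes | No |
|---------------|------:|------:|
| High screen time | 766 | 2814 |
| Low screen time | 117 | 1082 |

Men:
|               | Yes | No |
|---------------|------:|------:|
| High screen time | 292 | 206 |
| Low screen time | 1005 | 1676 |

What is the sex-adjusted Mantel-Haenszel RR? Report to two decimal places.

1.79

RR_MH = Σ(aᵢ·n₀ᵢ/nᵢ) / Σ(cᵢ·n₁ᵢ/nᵢ), with n₁ᵢ = aᵢ+bᵢ (exposed), n₀ᵢ = cᵢ+dᵢ (unexposed), nᵢ = n₁ᵢ+n₀ᵢ.
Stratum 1 (Women): n₁ = 3580, n₀ = 1199, n = 4779; a·n₀/n = 766·1199/4779 = 192.1812; c·n₁/n = 117·3580/4779 = 87.6460
Stratum 2 (Men): n₁ = 498, n₀ = 2681, n = 3179; a·n₀/n = 292·2681/3179 = 246.2573; c·n₁/n = 1005·498/3179 = 157.4363
RR_MH = (192.1812 + 246.2573) / (87.6460 + 157.4363) = 438.4385 / 245.0823 = 1.78894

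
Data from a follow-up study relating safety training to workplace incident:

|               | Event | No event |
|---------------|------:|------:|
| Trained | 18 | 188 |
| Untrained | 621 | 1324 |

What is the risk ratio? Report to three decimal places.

Cells: a = 18, b = 188, c = 621, d = 1324.
Risk in exposed = 18/206 = 0.08738; risk in unexposed = 621/1945 = 0.31928.
RR = 0.08738 / 0.31928 = 0.27367
The risk is 73% lower among the exposed than among the unexposed.

0.274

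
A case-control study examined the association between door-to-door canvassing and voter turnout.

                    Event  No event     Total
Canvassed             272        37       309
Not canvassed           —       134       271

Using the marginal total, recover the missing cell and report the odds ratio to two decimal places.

7.19

The missing cell is in the unexposed row: 271 − 134 = 137.
So a = 272, b = 37, c = 137, d = 134.
OR = (a·d)/(b·c) = (272 × 134) / (37 × 137) = 36448 / 5069 = 7.19037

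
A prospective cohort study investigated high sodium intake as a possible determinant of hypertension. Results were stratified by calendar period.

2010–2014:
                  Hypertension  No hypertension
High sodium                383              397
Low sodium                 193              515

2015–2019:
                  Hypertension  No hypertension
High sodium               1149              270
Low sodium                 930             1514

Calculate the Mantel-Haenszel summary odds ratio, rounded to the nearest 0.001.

5.003

OR_MH = Σ(aᵢdᵢ/nᵢ) / Σ(bᵢcᵢ/nᵢ), where nᵢ is the stratum total.
Stratum 1 (2010–2014): n = 1488; a·d/n = 383·515/1488 = 132.5571; b·c/n = 397·193/1488 = 51.4926
Stratum 2 (2015–2019): n = 3863; a·d/n = 1149·1514/3863 = 450.3200; b·c/n = 270·930/3863 = 65.0013
OR_MH = (132.5571 + 450.3200) / (51.4926 + 65.0013) = 582.8771 / 116.4939 = 5.00350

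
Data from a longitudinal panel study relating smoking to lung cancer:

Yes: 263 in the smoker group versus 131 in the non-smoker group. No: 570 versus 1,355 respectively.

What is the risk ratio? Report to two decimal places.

3.58

From the description: a = 263, b = 570, c = 131, d = 1355.
Risk in exposed = 263/833 = 0.31573; risk in unexposed = 131/1486 = 0.08816.
RR = 0.31573 / 0.08816 = 3.58144
The risk among the exposed is 3.58 times that among the unexposed.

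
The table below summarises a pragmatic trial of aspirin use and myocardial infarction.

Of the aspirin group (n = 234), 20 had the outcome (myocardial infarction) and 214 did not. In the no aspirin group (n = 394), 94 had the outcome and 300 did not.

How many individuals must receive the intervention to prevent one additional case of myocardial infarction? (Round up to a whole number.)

Risk in treated group = 20/234 = 0.08547; risk in control = 94/394 = 0.23858.
Absolute risk reduction = 0.23858 − 0.08547 = 0.15311
NNT = 1 / ARR = 1 / 0.15311 = 6.531 → round up → 7

7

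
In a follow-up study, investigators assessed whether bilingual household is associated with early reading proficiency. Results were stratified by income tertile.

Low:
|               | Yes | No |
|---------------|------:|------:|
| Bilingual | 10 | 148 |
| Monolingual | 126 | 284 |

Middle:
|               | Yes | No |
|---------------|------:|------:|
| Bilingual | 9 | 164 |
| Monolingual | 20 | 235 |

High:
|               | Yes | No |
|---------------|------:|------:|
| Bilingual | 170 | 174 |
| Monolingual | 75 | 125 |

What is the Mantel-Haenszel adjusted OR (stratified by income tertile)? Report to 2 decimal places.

OR_MH = Σ(aᵢdᵢ/nᵢ) / Σ(bᵢcᵢ/nᵢ), where nᵢ is the stratum total.
Stratum 1 (Low): n = 568; a·d/n = 10·284/568 = 5.0000; b·c/n = 148·126/568 = 32.8310
Stratum 2 (Middle): n = 428; a·d/n = 9·235/428 = 4.9416; b·c/n = 164·20/428 = 7.6636
Stratum 3 (High): n = 544; a·d/n = 170·125/544 = 39.0625; b·c/n = 174·75/544 = 23.9890
OR_MH = (5.0000 + 4.9416 + 39.0625) / (32.8310 + 7.6636 + 23.9890) = 49.0041 / 64.4835 = 0.75995

0.76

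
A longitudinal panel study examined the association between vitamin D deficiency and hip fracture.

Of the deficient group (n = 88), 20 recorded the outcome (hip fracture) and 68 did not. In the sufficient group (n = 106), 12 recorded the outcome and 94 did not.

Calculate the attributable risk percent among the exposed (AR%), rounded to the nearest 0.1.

From the description: a = 20, b = 68, c = 12, d = 94.
Risk in exposed = 20/88 = 0.22727; risk in unexposed = 12/106 = 0.11321.
RR = 0.22727/0.11321 = 2.00758
AR% = (RR − 1)/RR × 100 = (2.00758 − 1)/2.00758 × 100 = 50.1887%

50.2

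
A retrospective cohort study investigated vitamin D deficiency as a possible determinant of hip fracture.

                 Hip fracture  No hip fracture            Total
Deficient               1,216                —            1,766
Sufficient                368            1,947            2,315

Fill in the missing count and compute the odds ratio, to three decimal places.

The missing cell is in the exposed row: 1766 − 1216 = 550.
So a = 1216, b = 550, c = 368, d = 1947.
OR = (a·d)/(b·c) = (1216 × 1947) / (550 × 368) = 2367552 / 202400 = 11.69739

11.697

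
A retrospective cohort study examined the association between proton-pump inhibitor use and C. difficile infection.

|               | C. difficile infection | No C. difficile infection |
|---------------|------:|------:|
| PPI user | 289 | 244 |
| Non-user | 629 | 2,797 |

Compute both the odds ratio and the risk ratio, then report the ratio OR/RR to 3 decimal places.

1.783

Cells: a = 289, b = 244, c = 629, d = 2797.
OR = (289·2797)/(244·629) = 808333/153476 = 5.26684
Risk in exposed = 289/533 = 0.54221; risk in unexposed = 629/3426 = 0.18360; RR = 2.95330
OR/RR = 5.26684 / 2.95330 = 1.78337
The outcome is not rare, so the OR lies further from 1 than the RR.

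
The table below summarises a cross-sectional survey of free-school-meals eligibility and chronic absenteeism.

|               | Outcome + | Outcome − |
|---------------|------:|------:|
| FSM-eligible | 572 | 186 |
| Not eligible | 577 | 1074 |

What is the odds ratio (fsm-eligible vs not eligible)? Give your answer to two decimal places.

5.72

Cells: a = 572, b = 186, c = 577, d = 1074.
OR = (a·d)/(b·c) = (572 × 1074) / (186 × 577) = 614328 / 107322 = 5.72416
The odds of chronic absenteeism are about 5.72 times as high in the fsm-eligible group.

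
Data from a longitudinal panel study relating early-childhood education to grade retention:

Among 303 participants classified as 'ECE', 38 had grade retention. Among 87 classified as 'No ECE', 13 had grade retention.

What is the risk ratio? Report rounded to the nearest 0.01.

0.84

From the description: a = 38, b = 265, c = 13, d = 74.
Risk in exposed = 38/303 = 0.12541; risk in unexposed = 13/87 = 0.14943.
RR = 0.12541 / 0.14943 = 0.83930
The risk is 16% lower among the exposed than among the unexposed.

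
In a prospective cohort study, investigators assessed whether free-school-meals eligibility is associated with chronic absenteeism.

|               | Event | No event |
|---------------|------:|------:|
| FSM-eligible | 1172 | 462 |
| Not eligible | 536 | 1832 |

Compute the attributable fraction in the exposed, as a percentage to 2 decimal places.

68.44

Cells: a = 1172, b = 462, c = 536, d = 1832.
Risk in exposed = 1172/1634 = 0.71726; risk in unexposed = 536/2368 = 0.22635.
RR = 0.71726/0.22635 = 3.16878
AR% = (RR − 1)/RR × 100 = (3.16878 − 1)/3.16878 × 100 = 68.4421%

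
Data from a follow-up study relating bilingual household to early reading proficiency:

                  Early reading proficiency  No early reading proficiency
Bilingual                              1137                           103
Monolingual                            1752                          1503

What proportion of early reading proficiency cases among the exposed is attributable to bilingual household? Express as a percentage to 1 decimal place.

41.3

Cells: a = 1137, b = 103, c = 1752, d = 1503.
Risk in exposed = 1137/1240 = 0.91694; risk in unexposed = 1752/3255 = 0.53825.
RR = 0.91694/0.53825 = 1.70355
AR% = (RR − 1)/RR × 100 = (1.70355 − 1)/1.70355 × 100 = 41.2992%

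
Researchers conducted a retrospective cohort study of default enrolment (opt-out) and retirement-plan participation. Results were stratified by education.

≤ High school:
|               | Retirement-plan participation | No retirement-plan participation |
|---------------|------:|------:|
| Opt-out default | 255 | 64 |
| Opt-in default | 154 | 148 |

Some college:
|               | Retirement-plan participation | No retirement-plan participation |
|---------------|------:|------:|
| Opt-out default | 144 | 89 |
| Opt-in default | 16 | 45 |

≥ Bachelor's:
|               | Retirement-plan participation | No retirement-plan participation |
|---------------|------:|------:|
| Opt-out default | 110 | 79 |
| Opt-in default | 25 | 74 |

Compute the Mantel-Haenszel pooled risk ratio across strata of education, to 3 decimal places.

RR_MH = Σ(aᵢ·n₀ᵢ/nᵢ) / Σ(cᵢ·n₁ᵢ/nᵢ), with n₁ᵢ = aᵢ+bᵢ (exposed), n₀ᵢ = cᵢ+dᵢ (unexposed), nᵢ = n₁ᵢ+n₀ᵢ.
Stratum 1 (≤ High school): n₁ = 319, n₀ = 302, n = 621; a·n₀/n = 255·302/621 = 124.0097; c·n₁/n = 154·319/621 = 79.1079
Stratum 2 (Some college): n₁ = 233, n₀ = 61, n = 294; a·n₀/n = 144·61/294 = 29.8776; c·n₁/n = 16·233/294 = 12.6803
Stratum 3 (≥ Bachelor's): n₁ = 189, n₀ = 99, n = 288; a·n₀/n = 110·99/288 = 37.8125; c·n₁/n = 25·189/288 = 16.4062
RR_MH = (124.0097 + 29.8776 + 37.8125) / (79.1079 + 12.6803 + 16.4062) = 191.6997 / 108.1944 = 1.77181

1.772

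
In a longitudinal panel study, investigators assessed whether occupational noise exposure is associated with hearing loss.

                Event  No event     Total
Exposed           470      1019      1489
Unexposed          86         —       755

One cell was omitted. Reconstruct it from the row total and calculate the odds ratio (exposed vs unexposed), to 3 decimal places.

The missing cell is in the unexposed row: 755 − 86 = 669.
So a = 470, b = 1019, c = 86, d = 669.
OR = (a·d)/(b·c) = (470 × 669) / (1019 × 86) = 314430 / 87634 = 3.58799

3.588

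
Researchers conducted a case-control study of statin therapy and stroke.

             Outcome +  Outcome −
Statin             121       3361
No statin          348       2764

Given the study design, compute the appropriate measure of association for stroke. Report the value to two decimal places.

0.29

Cells: a = 121, b = 3361, c = 348, d = 2764.
This is a case-control study: participants were sampled on outcome status, so risks in the source population cannot be estimated directly — relative risk is not valid here. The odds ratio is the appropriate measure.
OR = (a·d)/(b·c) = (121 × 2764) / (3361 × 348) = 334444 / 1169628 = 0.28594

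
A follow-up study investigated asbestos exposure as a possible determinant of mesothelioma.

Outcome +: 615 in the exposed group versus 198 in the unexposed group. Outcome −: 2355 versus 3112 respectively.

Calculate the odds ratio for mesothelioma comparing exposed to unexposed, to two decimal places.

From the description: a = 615, b = 2355, c = 198, d = 3112.
OR = (a·d)/(b·c) = (615 × 3112) / (2355 × 198) = 1913880 / 466290 = 4.10448
The odds of mesothelioma are about 4.10 times as high in the exposed group.

4.10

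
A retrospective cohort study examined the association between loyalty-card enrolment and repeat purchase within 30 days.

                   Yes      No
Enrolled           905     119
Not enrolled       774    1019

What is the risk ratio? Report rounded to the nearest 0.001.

2.047

Cells: a = 905, b = 119, c = 774, d = 1019.
Risk in exposed = 905/1024 = 0.88379; risk in unexposed = 774/1793 = 0.43168.
RR = 0.88379 / 0.43168 = 2.04733
The risk among the exposed is 2.05 times that among the unexposed.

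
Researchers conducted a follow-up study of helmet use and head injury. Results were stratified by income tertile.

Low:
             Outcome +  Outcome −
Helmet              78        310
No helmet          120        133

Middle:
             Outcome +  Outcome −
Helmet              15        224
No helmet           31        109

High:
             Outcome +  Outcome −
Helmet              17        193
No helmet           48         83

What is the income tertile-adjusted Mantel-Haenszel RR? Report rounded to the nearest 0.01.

0.35

RR_MH = Σ(aᵢ·n₀ᵢ/nᵢ) / Σ(cᵢ·n₁ᵢ/nᵢ), with n₁ᵢ = aᵢ+bᵢ (exposed), n₀ᵢ = cᵢ+dᵢ (unexposed), nᵢ = n₁ᵢ+n₀ᵢ.
Stratum 1 (Low): n₁ = 388, n₀ = 253, n = 641; a·n₀/n = 78·253/641 = 30.7863; c·n₁/n = 120·388/641 = 72.6365
Stratum 2 (Middle): n₁ = 239, n₀ = 140, n = 379; a·n₀/n = 15·140/379 = 5.5409; c·n₁/n = 31·239/379 = 19.5488
Stratum 3 (High): n₁ = 210, n₀ = 131, n = 341; a·n₀/n = 17·131/341 = 6.5308; c·n₁/n = 48·210/341 = 29.5601
RR_MH = (30.7863 + 5.5409 + 6.5308) / (72.6365 + 19.5488 + 29.5601) = 42.8580 / 121.7454 = 0.35203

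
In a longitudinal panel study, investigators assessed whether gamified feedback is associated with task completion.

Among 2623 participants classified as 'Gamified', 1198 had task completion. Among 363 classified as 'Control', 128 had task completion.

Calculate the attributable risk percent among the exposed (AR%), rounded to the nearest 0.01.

22.80

From the description: a = 1198, b = 1425, c = 128, d = 235.
Risk in exposed = 1198/2623 = 0.45673; risk in unexposed = 128/363 = 0.35262.
RR = 0.45673/0.35262 = 1.29525
AR% = (RR − 1)/RR × 100 = (1.29525 − 1)/1.29525 × 100 = 22.7951%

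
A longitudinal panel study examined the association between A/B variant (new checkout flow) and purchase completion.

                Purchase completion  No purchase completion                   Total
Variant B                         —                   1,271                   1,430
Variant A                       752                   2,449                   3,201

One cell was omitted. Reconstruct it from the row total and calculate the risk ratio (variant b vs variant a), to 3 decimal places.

The missing cell is in the exposed row: 1430 − 1271 = 159.
So a = 159, b = 1271, c = 752, d = 2449.
RR = [a/(a+b)] / [c/(c+d)] = (159/1430) / (752/3201) = 0.11119/0.23493 = 0.47329

0.473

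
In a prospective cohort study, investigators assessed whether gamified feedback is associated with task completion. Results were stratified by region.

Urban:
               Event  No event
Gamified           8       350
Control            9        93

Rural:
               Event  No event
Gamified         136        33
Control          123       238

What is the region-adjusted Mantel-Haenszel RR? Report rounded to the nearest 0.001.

RR_MH = Σ(aᵢ·n₀ᵢ/nᵢ) / Σ(cᵢ·n₁ᵢ/nᵢ), with n₁ᵢ = aᵢ+bᵢ (exposed), n₀ᵢ = cᵢ+dᵢ (unexposed), nᵢ = n₁ᵢ+n₀ᵢ.
Stratum 1 (Urban): n₁ = 358, n₀ = 102, n = 460; a·n₀/n = 8·102/460 = 1.7739; c·n₁/n = 9·358/460 = 7.0043
Stratum 2 (Rural): n₁ = 169, n₀ = 361, n = 530; a·n₀/n = 136·361/530 = 92.6340; c·n₁/n = 123·169/530 = 39.2208
RR_MH = (1.7739 + 92.6340) / (7.0043 + 39.2208) = 94.4079 / 46.2251 = 2.04235

2.042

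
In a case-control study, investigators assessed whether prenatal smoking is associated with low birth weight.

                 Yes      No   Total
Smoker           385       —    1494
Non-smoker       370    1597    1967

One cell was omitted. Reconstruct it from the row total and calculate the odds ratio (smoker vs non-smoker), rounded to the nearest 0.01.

1.50

The missing cell is in the exposed row: 1494 − 385 = 1109.
So a = 385, b = 1109, c = 370, d = 1597.
OR = (a·d)/(b·c) = (385 × 1597) / (1109 × 370) = 614845 / 410330 = 1.49842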